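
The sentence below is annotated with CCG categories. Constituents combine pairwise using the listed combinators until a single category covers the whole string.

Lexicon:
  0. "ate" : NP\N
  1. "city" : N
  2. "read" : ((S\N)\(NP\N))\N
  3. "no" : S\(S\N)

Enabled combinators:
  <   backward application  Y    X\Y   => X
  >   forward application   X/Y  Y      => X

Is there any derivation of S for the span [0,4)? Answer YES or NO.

YES

[0,4] S   <
  [0,3] S\N   <
    [0,1] "ate" : NP\N
    [1,3] (S\N)\(NP\N)   <
      [1,2] "city" : N
      [2,3] "read" : ((S\N)\(NP\N))\N
  [3,4] "no" : S\(S\N)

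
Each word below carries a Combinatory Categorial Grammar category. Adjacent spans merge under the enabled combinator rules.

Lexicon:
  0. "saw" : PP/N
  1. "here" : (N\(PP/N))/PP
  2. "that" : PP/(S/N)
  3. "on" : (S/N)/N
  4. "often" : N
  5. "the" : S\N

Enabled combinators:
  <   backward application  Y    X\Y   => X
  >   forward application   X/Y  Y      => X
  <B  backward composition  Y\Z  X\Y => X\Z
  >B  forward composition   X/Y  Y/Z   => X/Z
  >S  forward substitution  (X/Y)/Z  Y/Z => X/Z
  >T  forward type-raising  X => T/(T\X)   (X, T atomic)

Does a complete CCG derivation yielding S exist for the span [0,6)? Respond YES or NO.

YES

[0,6] S   <
  [0,5] N   <
    [0,1] "saw" : PP/N
    [1,5] N\(PP/N)   >
      [1,2] "here" : (N\(PP/N))/PP
      [2,5] PP   >
        [2,3] "that" : PP/(S/N)
        [3,5] S/N   >
          [3,4] "on" : (S/N)/N
          [4,5] "often" : N
  [5,6] "the" : S\N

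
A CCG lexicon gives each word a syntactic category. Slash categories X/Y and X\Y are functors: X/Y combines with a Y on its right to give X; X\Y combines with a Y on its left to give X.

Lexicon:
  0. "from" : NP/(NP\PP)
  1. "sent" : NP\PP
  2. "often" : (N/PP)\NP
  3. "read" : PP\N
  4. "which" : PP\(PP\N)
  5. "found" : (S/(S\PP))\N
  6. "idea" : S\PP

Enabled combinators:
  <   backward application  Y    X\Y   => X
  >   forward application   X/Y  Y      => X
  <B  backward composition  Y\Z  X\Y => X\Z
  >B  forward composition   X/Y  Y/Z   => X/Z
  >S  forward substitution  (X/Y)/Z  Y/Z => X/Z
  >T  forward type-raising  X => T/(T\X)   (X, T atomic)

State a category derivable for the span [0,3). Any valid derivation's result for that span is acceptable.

N/PP

[0,7] S   >
  [0,6] S/(S\PP)   <
    [0,5] N   >
      [0,3] N/PP   <
        [0,2] NP   >
          [0,1] "from" : NP/(NP\PP)
          [1,2] "sent" : NP\PP
        [2,3] "often" : (N/PP)\NP
      [3,5] PP   <
        [3,4] "read" : PP\N
        [4,5] "which" : PP\(PP\N)
    [5,6] "found" : (S/(S\PP))\N
  [6,7] "idea" : S\PP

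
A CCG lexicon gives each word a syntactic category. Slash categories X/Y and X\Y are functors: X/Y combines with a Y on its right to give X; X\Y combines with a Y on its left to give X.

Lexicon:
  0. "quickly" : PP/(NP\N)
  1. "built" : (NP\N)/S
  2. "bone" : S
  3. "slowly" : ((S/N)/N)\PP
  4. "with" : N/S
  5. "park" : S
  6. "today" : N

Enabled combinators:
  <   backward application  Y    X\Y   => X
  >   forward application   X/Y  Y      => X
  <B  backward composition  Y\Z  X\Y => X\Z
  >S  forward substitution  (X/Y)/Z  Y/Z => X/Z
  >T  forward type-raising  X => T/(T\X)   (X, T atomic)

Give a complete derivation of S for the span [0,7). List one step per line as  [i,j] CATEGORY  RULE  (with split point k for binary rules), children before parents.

[0,1] PP/(NP\N)  lex  "quickly"
[1,2] (NP\N)/S  lex  "built"
[2,3] S  lex  "bone"
[1,3] NP\N  >  k=2
[0,3] PP  >  k=1
[3,4] ((S/N)/N)\PP  lex  "slowly"
[0,4] (S/N)/N  <  k=3
[4,5] N/S  lex  "with"
[5,6] S  lex  "park"
[4,6] N  >  k=5
[0,6] S/N  >  k=4
[6,7] N  lex  "today"
[0,7] S  >  k=6

[0,7] S   >
  [0,6] S/N   >
    [0,4] (S/N)/N   <
      [0,3] PP   >
        [0,1] "quickly" : PP/(NP\N)
        [1,3] NP\N   >
          [1,2] "built" : (NP\N)/S
          [2,3] "bone" : S
      [3,4] "slowly" : ((S/N)/N)\PP
    [4,6] N   >
      [4,5] "with" : N/S
      [5,6] "park" : S
  [6,7] "today" : N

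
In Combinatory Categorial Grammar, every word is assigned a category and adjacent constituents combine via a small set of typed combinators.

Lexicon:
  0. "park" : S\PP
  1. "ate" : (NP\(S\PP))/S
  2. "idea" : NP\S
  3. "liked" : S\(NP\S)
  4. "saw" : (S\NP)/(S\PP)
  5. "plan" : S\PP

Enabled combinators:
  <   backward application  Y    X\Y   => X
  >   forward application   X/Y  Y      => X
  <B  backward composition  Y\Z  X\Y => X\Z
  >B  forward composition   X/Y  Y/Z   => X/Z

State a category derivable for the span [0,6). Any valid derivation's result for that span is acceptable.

[0,6] S   <
  [0,4] NP   <
    [0,1] "park" : S\PP
    [1,4] NP\(S\PP)   >
      [1,2] "ate" : (NP\(S\PP))/S
      [2,4] S   <
        [2,3] "idea" : NP\S
        [3,4] "liked" : S\(NP\S)
  [4,6] S\NP   >
    [4,5] "saw" : (S\NP)/(S\PP)
    [5,6] "plan" : S\PP

S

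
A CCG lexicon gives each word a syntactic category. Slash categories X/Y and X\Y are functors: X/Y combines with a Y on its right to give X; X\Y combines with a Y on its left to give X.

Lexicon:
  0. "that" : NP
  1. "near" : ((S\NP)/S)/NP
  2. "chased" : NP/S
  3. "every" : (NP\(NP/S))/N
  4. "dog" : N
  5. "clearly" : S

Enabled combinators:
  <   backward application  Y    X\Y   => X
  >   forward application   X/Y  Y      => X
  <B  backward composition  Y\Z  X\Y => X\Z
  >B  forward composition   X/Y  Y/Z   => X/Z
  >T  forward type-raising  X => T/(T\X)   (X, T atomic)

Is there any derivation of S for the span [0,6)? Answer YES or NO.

[0,6] S   <
  [0,1] "that" : NP
  [1,6] S\NP   >
    [1,5] (S\NP)/S   >
      [1,2] "near" : ((S\NP)/S)/NP
      [2,5] NP   <
        [2,3] "chased" : NP/S
        [3,5] NP\(NP/S)   >
          [3,4] "every" : (NP\(NP/S))/N
          [4,5] "dog" : N
    [5,6] "clearly" : S

YES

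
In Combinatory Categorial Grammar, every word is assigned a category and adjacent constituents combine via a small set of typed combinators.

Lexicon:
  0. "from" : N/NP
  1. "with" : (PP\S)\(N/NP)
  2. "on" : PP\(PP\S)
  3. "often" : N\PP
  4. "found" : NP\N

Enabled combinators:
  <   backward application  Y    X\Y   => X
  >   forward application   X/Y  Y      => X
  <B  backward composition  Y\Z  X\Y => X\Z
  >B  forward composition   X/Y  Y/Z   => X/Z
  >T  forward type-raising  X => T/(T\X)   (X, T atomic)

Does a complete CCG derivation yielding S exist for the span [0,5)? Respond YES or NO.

NO

N/NP (PP\S)\(N/NP) PP\(PP\S) N\PP NP\N
CKY chart[0,5] = {N/(N\NP), NP, NP/(NP\NP), PP/(PP\NP), S/(S\NP)}; S ∉ chart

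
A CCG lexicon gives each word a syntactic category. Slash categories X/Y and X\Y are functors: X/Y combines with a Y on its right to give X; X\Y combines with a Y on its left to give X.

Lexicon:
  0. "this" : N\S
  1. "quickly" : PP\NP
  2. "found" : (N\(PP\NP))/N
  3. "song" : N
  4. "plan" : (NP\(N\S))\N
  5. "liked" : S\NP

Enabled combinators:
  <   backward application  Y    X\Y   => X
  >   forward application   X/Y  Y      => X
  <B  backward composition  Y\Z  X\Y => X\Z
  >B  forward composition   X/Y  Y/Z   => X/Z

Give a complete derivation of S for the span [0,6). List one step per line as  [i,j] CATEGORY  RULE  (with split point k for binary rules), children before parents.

[0,6] S   <
  [0,5] NP   <
    [0,1] "this" : N\S
    [1,5] NP\(N\S)   <
      [1,4] N   <
        [1,2] "quickly" : PP\NP
        [2,4] N\(PP\NP)   >
          [2,3] "found" : (N\(PP\NP))/N
          [3,4] "song" : N
      [4,5] "plan" : (NP\(N\S))\N
  [5,6] "liked" : S\NP

[0,1] N\S  lex  "this"
[1,2] PP\NP  lex  "quickly"
[2,3] (N\(PP\NP))/N  lex  "found"
[3,4] N  lex  "song"
[2,4] N\(PP\NP)  >  k=3
[1,4] N  <  k=2
[4,5] (NP\(N\S))\N  lex  "plan"
[1,5] NP\(N\S)  <  k=4
[0,5] NP  <  k=1
[5,6] S\NP  lex  "liked"
[0,6] S  <  k=5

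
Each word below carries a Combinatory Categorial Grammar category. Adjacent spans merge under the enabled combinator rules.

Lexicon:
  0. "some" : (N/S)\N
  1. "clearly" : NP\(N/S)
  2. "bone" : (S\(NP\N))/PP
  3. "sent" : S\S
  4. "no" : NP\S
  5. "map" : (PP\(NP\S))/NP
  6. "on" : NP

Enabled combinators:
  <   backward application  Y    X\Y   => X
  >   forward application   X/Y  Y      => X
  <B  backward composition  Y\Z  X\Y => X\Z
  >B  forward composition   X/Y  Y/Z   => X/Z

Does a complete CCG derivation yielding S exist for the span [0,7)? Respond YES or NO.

[0,7] S   <
  [0,2] NP\N   <B
    [0,1] "some" : (N/S)\N
    [1,2] "clearly" : NP\(N/S)
  [2,7] S\(NP\N)   >
    [2,3] "bone" : (S\(NP\N))/PP
    [3,7] PP   <
      [3,5] NP\S   <B
        [3,4] "sent" : S\S
        [4,5] "no" : NP\S
      [5,7] PP\(NP\S)   >
        [5,6] "map" : (PP\(NP\S))/NP
        [6,7] "on" : NP

YES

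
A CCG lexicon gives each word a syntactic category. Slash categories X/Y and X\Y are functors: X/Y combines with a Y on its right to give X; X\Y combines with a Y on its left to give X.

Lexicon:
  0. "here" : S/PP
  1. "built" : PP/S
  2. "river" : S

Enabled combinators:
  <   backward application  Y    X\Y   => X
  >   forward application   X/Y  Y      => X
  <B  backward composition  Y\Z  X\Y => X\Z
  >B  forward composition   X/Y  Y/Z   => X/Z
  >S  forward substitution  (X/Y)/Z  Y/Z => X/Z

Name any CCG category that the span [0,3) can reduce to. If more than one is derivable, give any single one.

S

[0,3] S   >
  [0,1] "here" : S/PP
  [1,3] PP   >
    [1,2] "built" : PP/S
    [2,3] "river" : S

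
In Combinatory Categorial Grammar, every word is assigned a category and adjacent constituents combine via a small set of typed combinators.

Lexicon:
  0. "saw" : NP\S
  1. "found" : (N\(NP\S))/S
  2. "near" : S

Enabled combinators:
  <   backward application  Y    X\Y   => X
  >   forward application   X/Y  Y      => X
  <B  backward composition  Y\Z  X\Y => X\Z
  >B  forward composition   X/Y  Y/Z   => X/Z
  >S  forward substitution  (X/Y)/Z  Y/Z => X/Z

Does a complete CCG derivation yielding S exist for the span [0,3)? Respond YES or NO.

NP\S (N\(NP\S))/S S
CKY chart[0,3] = {N}; S ∉ chart

NO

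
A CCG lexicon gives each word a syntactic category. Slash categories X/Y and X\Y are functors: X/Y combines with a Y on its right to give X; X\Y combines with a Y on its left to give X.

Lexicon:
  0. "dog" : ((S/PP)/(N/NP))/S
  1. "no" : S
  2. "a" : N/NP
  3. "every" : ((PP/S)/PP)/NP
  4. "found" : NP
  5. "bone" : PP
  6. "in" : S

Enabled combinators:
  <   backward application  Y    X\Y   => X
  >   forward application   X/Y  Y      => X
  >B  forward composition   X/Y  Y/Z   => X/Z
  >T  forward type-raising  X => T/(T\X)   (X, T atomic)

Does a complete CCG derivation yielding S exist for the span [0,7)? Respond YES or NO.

YES

[0,7] S   >
  [0,3] S/PP   >
    [0,2] (S/PP)/(N/NP)   >
      [0,1] "dog" : ((S/PP)/(N/NP))/S
      [1,2] "no" : S
    [2,3] "a" : N/NP
  [3,7] PP   >
    [3,6] PP/S   >
      [3,5] (PP/S)/PP   >
        [3,4] "every" : ((PP/S)/PP)/NP
        [4,5] "found" : NP
      [5,6] "bone" : PP
    [6,7] "in" : S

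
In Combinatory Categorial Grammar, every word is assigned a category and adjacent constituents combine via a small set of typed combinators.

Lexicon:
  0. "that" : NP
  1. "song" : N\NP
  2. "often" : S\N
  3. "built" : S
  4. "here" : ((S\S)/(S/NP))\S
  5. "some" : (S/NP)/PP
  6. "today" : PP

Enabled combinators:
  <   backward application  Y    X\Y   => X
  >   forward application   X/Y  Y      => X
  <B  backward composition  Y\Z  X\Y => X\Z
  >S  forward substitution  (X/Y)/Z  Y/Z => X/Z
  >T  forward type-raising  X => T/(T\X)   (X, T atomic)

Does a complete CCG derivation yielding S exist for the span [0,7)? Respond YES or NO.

[0,7] S   <
  [0,2] N   <
    [0,1] "that" : NP
    [1,2] "song" : N\NP
  [2,7] S\N   <B
    [2,3] "often" : S\N
    [3,7] S\S   >
      [3,5] (S\S)/(S/NP)   <
        [3,4] "built" : S
        [4,5] "here" : ((S\S)/(S/NP))\S
      [5,7] S/NP   >
        [5,6] "some" : (S/NP)/PP
        [6,7] "today" : PP

YES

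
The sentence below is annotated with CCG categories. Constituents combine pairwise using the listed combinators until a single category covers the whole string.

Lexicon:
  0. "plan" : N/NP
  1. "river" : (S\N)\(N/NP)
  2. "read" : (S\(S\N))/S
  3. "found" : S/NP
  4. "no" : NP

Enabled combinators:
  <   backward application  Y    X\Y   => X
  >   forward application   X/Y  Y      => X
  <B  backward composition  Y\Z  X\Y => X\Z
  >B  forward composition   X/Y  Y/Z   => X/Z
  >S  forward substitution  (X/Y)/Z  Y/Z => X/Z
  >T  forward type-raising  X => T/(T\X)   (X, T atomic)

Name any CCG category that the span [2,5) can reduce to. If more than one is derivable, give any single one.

S\(S\N)

[0,5] S   <
  [0,2] S\N   <
    [0,1] "plan" : N/NP
    [1,2] "river" : (S\N)\(N/NP)
  [2,5] S\(S\N)   >
    [2,3] "read" : (S\(S\N))/S
    [3,5] S   >
      [3,4] "found" : S/NP
      [4,5] "no" : NP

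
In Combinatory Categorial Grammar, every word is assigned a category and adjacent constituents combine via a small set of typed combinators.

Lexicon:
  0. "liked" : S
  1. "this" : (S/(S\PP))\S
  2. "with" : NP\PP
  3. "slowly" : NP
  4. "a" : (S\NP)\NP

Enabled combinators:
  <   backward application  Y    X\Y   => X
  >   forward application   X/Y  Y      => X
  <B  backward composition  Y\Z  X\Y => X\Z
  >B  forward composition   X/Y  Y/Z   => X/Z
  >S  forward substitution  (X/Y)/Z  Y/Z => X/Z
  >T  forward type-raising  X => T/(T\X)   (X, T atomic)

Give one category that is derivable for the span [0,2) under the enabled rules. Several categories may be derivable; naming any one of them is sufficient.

[0,5] S   >
  [0,2] S/(S\PP)   <
    [0,1] "liked" : S
    [1,2] "this" : (S/(S\PP))\S
  [2,5] S\PP   <B
    [2,3] "with" : NP\PP
    [3,5] S\NP   <
      [3,4] "slowly" : NP
      [4,5] "a" : (S\NP)\NP

S/(S\PP)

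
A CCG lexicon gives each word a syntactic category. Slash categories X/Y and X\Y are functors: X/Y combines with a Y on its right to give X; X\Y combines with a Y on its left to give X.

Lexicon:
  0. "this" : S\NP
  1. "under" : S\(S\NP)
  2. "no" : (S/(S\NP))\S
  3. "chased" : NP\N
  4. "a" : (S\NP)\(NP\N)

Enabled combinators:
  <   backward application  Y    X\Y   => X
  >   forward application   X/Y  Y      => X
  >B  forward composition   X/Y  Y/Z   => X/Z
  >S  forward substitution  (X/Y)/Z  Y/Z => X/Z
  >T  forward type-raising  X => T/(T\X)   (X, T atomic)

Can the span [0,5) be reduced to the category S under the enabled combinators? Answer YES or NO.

[0,5] S   >
  [0,3] S/(S\NP)   <
    [0,2] S   <
      [0,1] "this" : S\NP
      [1,2] "under" : S\(S\NP)
    [2,3] "no" : (S/(S\NP))\S
  [3,5] S\NP   <
    [3,4] "chased" : NP\N
    [4,5] "a" : (S\NP)\(NP\N)

YES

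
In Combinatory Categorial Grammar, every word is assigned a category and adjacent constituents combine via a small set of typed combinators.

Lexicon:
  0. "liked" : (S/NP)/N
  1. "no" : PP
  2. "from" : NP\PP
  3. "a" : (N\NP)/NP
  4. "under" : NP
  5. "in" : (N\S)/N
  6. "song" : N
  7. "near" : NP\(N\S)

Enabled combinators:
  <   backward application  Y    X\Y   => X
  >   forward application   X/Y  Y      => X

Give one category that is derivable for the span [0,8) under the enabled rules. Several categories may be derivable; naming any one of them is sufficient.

[0,8] S   >
  [0,5] S/NP   >
    [0,1] "liked" : (S/NP)/N
    [1,5] N   <
      [1,3] NP   <
        [1,2] "no" : PP
        [2,3] "from" : NP\PP
      [3,5] N\NP   >
        [3,4] "a" : (N\NP)/NP
        [4,5] "under" : NP
  [5,8] NP   <
    [5,7] N\S   >
      [5,6] "in" : (N\S)/N
      [6,7] "song" : N
    [7,8] "near" : NP\(N\S)

S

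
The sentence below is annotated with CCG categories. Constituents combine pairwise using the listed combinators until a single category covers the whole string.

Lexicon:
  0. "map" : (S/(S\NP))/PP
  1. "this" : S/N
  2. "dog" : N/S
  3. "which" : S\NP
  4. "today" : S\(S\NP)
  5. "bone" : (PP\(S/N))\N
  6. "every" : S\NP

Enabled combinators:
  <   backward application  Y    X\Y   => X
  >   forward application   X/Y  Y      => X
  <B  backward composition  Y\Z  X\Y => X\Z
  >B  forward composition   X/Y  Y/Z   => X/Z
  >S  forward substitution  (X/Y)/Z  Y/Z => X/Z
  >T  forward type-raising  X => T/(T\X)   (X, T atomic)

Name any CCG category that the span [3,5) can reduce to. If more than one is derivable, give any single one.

[0,7] S   >
  [0,6] S/(S\NP)   >
    [0,1] "map" : (S/(S\NP))/PP
    [1,6] PP   <
      [1,2] "this" : S/N
      [2,6] PP\(S/N)   <
        [2,5] N   >
          [2,3] "dog" : N/S
          [3,5] S   <
            [3,4] "which" : S\NP
            [4,5] "today" : S\(S\NP)
        [5,6] "bone" : (PP\(S/N))\N
  [6,7] "every" : S\NP

S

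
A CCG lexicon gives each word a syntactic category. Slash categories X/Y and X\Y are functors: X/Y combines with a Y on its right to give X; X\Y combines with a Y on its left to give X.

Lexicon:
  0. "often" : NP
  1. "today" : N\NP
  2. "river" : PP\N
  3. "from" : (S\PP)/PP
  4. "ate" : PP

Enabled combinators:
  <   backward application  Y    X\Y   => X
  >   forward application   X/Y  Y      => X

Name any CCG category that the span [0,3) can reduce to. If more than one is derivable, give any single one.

[0,5] S   <
  [0,3] PP   <
    [0,2] N   <
      [0,1] "often" : NP
      [1,2] "today" : N\NP
    [2,3] "river" : PP\N
  [3,5] S\PP   >
    [3,4] "from" : (S\PP)/PP
    [4,5] "ate" : PP

PP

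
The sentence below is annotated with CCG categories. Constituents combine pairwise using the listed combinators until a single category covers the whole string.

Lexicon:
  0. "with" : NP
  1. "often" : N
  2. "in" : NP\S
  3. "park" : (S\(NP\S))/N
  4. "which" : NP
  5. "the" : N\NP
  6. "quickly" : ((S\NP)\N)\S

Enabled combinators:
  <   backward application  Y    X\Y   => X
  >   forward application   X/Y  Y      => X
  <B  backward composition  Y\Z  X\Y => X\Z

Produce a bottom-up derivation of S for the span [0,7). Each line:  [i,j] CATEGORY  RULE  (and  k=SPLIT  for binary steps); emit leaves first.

[0,1] NP  lex  "with"
[1,2] N  lex  "often"
[2,3] NP\S  lex  "in"
[3,4] (S\(NP\S))/N  lex  "park"
[4,5] NP  lex  "which"
[5,6] N\NP  lex  "the"
[4,6] N  <  k=5
[3,6] S\(NP\S)  >  k=4
[2,6] S  <  k=3
[6,7] ((S\NP)\N)\S  lex  "quickly"
[2,7] (S\NP)\N  <  k=6
[1,7] S\NP  <  k=2
[0,7] S  <  k=1

[0,7] S   <
  [0,1] "with" : NP
  [1,7] S\NP   <
    [1,2] "often" : N
    [2,7] (S\NP)\N   <
      [2,6] S   <
        [2,3] "in" : NP\S
        [3,6] S\(NP\S)   >
          [3,4] "park" : (S\(NP\S))/N
          [4,6] N   <
            [4,5] "which" : NP
            [5,6] "the" : N\NP
      [6,7] "quickly" : ((S\NP)\N)\S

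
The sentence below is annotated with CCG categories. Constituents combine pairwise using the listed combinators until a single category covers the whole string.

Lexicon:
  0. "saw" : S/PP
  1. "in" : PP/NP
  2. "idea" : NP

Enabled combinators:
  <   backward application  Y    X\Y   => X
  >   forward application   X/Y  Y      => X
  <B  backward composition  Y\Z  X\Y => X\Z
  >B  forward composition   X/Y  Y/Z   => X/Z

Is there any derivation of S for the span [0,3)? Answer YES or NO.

YES

[0,3] S   >
  [0,1] "saw" : S/PP
  [1,3] PP   >
    [1,2] "in" : PP/NP
    [2,3] "idea" : NP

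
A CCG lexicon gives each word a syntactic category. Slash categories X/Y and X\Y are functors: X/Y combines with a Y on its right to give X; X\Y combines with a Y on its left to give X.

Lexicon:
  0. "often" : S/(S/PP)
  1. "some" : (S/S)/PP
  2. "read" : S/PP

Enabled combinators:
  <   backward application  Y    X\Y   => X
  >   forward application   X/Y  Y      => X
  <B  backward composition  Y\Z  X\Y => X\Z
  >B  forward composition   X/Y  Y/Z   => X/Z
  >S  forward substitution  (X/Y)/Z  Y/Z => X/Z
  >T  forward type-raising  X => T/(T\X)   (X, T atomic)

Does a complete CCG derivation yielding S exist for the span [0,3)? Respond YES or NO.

[0,3] S   >
  [0,1] "often" : S/(S/PP)
  [1,3] S/PP   >S
    [1,2] "some" : (S/S)/PP
    [2,3] "read" : S/PP

YES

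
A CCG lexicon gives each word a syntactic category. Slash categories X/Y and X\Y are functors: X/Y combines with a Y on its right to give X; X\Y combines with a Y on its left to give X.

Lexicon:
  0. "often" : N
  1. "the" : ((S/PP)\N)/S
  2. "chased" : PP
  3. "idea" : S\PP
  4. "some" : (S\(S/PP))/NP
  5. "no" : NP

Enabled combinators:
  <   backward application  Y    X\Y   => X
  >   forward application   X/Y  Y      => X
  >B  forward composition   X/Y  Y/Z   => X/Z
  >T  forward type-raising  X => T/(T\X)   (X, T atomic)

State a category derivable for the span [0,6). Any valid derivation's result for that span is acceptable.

[0,6] S   <
  [0,4] S/PP   <
    [0,1] "often" : N
    [1,4] (S/PP)\N   >
      [1,2] "the" : ((S/PP)\N)/S
      [2,4] S   <
        [2,3] "chased" : PP
        [3,4] "idea" : S\PP
  [4,6] S\(S/PP)   >
    [4,5] "some" : (S\(S/PP))/NP
    [5,6] "no" : NP

S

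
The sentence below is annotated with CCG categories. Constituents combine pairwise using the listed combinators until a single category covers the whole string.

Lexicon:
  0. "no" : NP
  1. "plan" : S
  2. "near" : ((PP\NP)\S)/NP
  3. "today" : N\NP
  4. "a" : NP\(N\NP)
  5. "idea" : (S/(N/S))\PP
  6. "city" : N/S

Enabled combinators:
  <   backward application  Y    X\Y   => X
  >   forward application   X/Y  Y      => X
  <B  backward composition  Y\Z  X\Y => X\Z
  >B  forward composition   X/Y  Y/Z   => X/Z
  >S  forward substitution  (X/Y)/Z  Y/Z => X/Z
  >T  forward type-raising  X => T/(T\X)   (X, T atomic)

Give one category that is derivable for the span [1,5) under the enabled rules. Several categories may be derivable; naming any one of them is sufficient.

PP\NP

[0,7] S   >
  [0,6] S/(N/S)   <
    [0,5] PP   <
      [0,1] "no" : NP
      [1,5] PP\NP   <
        [1,2] "plan" : S
        [2,5] (PP\NP)\S   >
          [2,3] "near" : ((PP\NP)\S)/NP
          [3,5] NP   <
            [3,4] "today" : N\NP
            [4,5] "a" : NP\(N\NP)
    [5,6] "idea" : (S/(N/S))\PP
  [6,7] "city" : N/S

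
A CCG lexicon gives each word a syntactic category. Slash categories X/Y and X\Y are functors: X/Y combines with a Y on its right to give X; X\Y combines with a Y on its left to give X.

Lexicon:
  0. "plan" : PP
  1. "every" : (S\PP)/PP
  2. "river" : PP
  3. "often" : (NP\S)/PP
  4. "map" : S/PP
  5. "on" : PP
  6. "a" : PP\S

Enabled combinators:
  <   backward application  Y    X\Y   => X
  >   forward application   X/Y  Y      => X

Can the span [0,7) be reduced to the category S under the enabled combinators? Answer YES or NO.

PP (S\PP)/PP PP (NP\S)/PP S/PP PP PP\S
CKY chart[0,7] = {NP}; S ∉ chart

NO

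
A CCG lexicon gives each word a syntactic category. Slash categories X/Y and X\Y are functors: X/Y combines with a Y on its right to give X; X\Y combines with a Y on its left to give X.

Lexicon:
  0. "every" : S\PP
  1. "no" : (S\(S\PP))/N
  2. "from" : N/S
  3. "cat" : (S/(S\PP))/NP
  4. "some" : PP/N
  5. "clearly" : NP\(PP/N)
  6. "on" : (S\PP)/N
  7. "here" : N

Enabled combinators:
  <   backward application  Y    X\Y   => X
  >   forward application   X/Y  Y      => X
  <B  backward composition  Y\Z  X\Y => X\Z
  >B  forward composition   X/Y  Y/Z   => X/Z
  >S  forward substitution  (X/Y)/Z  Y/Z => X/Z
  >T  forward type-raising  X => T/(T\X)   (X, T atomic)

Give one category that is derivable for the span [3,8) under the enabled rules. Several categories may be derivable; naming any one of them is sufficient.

S

[0,8] S   <
  [0,1] "every" : S\PP
  [1,8] S\(S\PP)   >
    [1,2] "no" : (S\(S\PP))/N
    [2,8] N   >
      [2,3] "from" : N/S
      [3,8] S   >
        [3,6] S/(S\PP)   >
          [3,4] "cat" : (S/(S\PP))/NP
          [4,6] NP   <
            [4,5] "some" : PP/N
            [5,6] "clearly" : NP\(PP/N)
        [6,8] S\PP   >
          [6,7] "on" : (S\PP)/N
          [7,8] "here" : N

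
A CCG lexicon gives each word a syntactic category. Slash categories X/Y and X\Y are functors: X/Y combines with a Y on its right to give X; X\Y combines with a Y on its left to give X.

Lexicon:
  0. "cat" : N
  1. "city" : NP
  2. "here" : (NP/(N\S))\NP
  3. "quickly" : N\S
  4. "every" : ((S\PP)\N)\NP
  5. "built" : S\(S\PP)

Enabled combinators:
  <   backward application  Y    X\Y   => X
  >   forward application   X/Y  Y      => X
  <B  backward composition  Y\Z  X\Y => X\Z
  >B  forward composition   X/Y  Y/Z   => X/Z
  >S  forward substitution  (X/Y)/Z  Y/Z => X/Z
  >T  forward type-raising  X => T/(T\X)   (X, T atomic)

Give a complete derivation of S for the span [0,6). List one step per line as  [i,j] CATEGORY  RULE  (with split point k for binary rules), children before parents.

[0,6] S   <
  [0,5] S\PP   <
    [0,1] "cat" : N
    [1,5] (S\PP)\N   <
      [1,4] NP   >
        [1,3] NP/(N\S)   <
          [1,2] "city" : NP
          [2,3] "here" : (NP/(N\S))\NP
        [3,4] "quickly" : N\S
      [4,5] "every" : ((S\PP)\N)\NP
  [5,6] "built" : S\(S\PP)

[0,1] N  lex  "cat"
[1,2] NP  lex  "city"
[2,3] (NP/(N\S))\NP  lex  "here"
[1,3] NP/(N\S)  <  k=2
[3,4] N\S  lex  "quickly"
[1,4] NP  >  k=3
[4,5] ((S\PP)\N)\NP  lex  "every"
[1,5] (S\PP)\N  <  k=4
[0,5] S\PP  <  k=1
[5,6] S\(S\PP)  lex  "built"
[0,6] S  <  k=5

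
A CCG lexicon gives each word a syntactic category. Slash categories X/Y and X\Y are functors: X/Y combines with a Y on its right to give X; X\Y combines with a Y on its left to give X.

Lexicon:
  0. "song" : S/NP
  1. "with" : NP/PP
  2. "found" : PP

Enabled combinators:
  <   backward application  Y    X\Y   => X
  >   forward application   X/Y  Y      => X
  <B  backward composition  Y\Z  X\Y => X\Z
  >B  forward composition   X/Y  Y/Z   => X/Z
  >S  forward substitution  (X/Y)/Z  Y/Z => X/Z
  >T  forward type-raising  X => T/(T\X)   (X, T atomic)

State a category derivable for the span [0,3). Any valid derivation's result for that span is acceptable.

S

[0,3] S   >
  [0,1] "song" : S/NP
  [1,3] NP   >
    [1,2] "with" : NP/PP
    [2,3] "found" : PP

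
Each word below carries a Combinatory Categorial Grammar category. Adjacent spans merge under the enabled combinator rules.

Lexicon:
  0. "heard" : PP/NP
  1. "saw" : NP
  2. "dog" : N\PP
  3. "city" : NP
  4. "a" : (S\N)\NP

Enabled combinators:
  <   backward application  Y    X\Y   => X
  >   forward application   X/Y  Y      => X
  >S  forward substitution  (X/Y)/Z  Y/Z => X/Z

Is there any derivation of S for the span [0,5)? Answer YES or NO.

[0,5] S   <
  [0,3] N   <
    [0,2] PP   >
      [0,1] "heard" : PP/NP
      [1,2] "saw" : NP
    [2,3] "dog" : N\PP
  [3,5] S\N   <
    [3,4] "city" : NP
    [4,5] "a" : (S\N)\NP

YES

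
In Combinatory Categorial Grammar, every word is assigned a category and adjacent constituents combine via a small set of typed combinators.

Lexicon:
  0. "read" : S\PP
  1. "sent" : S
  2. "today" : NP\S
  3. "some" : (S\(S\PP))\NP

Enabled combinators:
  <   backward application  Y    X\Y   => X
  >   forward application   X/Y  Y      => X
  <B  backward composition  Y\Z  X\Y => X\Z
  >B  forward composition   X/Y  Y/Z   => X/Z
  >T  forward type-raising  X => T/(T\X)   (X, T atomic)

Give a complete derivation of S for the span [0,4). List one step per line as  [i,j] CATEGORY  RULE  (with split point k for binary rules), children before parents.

[0,4] S   <
  [0,1] "read" : S\PP
  [1,4] S\(S\PP)   <
    [1,3] NP   >
      [1,2] NP/(NP\S)   >T
        [1,2] "sent" : S
      [2,3] "today" : NP\S
    [3,4] "some" : (S\(S\PP))\NP

[0,1] S\PP  lex  "read"
[1,2] S  lex  "sent"
[1,2] NP/(NP\S)  >T
[2,3] NP\S  lex  "today"
[1,3] NP  >  k=2
[3,4] (S\(S\PP))\NP  lex  "some"
[1,4] S\(S\PP)  <  k=3
[0,4] S  <  k=1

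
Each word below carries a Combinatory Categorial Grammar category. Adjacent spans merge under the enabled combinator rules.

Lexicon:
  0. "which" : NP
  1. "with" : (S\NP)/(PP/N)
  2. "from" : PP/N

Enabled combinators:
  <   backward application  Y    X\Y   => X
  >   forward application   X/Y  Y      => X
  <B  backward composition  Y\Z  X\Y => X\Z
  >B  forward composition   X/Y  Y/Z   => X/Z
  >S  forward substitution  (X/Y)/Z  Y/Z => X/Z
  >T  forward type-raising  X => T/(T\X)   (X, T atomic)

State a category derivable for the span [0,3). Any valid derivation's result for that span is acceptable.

S

[0,3] S   <
  [0,1] "which" : NP
  [1,3] S\NP   >
    [1,2] "with" : (S\NP)/(PP/N)
    [2,3] "from" : PP/N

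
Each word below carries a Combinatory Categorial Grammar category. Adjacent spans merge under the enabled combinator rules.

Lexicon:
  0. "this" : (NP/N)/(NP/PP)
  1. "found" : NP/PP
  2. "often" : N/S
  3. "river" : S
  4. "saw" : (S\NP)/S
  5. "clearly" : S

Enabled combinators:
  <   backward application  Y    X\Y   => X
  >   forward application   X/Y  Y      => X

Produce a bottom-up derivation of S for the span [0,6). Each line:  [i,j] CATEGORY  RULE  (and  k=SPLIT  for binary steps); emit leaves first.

[0,6] S   <
  [0,4] NP   >
    [0,2] NP/N   >
      [0,1] "this" : (NP/N)/(NP/PP)
      [1,2] "found" : NP/PP
    [2,4] N   >
      [2,3] "often" : N/S
      [3,4] "river" : S
  [4,6] S\NP   >
    [4,5] "saw" : (S\NP)/S
    [5,6] "clearly" : S

[0,1] (NP/N)/(NP/PP)  lex  "this"
[1,2] NP/PP  lex  "found"
[0,2] NP/N  >  k=1
[2,3] N/S  lex  "often"
[3,4] S  lex  "river"
[2,4] N  >  k=3
[0,4] NP  >  k=2
[4,5] (S\NP)/S  lex  "saw"
[5,6] S  lex  "clearly"
[4,6] S\NP  >  k=5
[0,6] S  <  k=4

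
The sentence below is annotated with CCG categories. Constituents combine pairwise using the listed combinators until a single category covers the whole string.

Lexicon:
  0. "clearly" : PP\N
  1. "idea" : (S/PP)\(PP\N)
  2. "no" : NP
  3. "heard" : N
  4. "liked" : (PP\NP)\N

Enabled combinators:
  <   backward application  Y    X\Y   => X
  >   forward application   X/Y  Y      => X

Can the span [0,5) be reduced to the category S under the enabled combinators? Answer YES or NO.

YES

[0,5] S   >
  [0,2] S/PP   <
    [0,1] "clearly" : PP\N
    [1,2] "idea" : (S/PP)\(PP\N)
  [2,5] PP   <
    [2,3] "no" : NP
    [3,5] PP\NP   <
      [3,4] "heard" : N
      [4,5] "liked" : (PP\NP)\N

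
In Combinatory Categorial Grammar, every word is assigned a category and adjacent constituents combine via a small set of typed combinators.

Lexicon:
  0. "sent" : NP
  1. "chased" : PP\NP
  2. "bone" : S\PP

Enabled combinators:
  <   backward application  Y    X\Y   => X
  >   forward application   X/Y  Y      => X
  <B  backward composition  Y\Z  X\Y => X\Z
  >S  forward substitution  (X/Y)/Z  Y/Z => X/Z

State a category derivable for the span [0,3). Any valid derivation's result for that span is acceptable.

S

[0,3] S   <
  [0,2] PP   <
    [0,1] "sent" : NP
    [1,2] "chased" : PP\NP
  [2,3] "bone" : S\PP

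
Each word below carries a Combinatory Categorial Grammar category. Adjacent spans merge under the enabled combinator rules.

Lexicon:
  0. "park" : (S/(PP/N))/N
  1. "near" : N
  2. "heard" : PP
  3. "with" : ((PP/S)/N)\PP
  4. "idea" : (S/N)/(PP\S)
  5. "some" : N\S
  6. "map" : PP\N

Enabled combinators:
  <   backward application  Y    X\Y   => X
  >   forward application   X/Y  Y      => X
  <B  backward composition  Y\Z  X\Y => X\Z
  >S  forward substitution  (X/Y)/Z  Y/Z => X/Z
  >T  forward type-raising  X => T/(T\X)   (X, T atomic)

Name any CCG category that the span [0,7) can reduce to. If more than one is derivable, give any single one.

S

[0,7] S   >
  [0,2] S/(PP/N)   >
    [0,1] "park" : (S/(PP/N))/N
    [1,2] "near" : N
  [2,7] PP/N   >S
    [2,4] (PP/S)/N   <
      [2,3] "heard" : PP
      [3,4] "with" : ((PP/S)/N)\PP
    [4,7] S/N   >
      [4,5] "idea" : (S/N)/(PP\S)
      [5,7] PP\S   <B
        [5,6] "some" : N\S
        [6,7] "map" : PP\N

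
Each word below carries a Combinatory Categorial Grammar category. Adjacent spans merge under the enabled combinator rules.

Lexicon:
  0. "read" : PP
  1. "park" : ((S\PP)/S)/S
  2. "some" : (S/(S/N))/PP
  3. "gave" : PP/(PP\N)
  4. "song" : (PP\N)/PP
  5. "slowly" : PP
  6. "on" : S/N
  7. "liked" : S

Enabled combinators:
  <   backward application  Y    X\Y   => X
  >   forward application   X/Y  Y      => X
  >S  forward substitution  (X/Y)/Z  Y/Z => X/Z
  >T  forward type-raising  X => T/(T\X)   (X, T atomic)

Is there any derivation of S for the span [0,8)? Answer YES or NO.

[0,8] S   >
  [0,1] S/(S\PP)   >T
    [0,1] "read" : PP
  [1,8] S\PP   >
    [1,7] (S\PP)/S   >
      [1,2] "park" : ((S\PP)/S)/S
      [2,7] S   >
        [2,6] S/(S/N)   >
          [2,3] "some" : (S/(S/N))/PP
          [3,6] PP   >
            [3,4] "gave" : PP/(PP\N)
            [4,6] PP\N   >
              [4,5] "song" : (PP\N)/PP
              [5,6] "slowly" : PP
        [6,7] "on" : S/N
    [7,8] "liked" : S

YES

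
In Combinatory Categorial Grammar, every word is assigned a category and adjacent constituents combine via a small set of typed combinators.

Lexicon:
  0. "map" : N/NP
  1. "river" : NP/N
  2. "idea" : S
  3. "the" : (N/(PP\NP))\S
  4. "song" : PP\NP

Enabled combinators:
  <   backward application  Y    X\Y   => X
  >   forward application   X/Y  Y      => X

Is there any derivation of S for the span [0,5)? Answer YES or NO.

NO

N/NP NP/N S (N/(PP\NP))\S PP\NP
CKY chart[0,5] = {N}; S ∉ chart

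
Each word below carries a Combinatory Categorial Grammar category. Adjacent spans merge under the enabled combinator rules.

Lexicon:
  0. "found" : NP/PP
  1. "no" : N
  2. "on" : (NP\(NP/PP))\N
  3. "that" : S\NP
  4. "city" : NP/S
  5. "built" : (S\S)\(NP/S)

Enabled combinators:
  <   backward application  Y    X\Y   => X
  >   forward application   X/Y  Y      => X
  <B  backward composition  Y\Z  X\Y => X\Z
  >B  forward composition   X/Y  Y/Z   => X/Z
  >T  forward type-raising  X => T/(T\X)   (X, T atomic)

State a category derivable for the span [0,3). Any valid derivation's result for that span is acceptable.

NP

[0,6] S   <
  [0,3] NP   <
    [0,1] "found" : NP/PP
    [1,3] NP\(NP/PP)   <
      [1,2] "no" : N
      [2,3] "on" : (NP\(NP/PP))\N
  [3,6] S\NP   <B
    [3,4] "that" : S\NP
    [4,6] S\S   <
      [4,5] "city" : NP/S
      [5,6] "built" : (S\S)\(NP/S)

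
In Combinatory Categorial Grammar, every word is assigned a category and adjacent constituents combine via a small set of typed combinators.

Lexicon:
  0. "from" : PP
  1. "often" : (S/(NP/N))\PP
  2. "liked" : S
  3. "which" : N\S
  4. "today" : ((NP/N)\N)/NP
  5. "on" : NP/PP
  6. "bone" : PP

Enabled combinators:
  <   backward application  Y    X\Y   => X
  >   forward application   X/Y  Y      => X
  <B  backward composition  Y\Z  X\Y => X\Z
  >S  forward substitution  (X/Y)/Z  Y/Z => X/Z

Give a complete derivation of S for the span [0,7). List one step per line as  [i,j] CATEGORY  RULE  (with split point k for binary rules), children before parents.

[0,7] S   >
  [0,2] S/(NP/N)   <
    [0,1] "from" : PP
    [1,2] "often" : (S/(NP/N))\PP
  [2,7] NP/N   <
    [2,4] N   <
      [2,3] "liked" : S
      [3,4] "which" : N\S
    [4,7] (NP/N)\N   >
      [4,5] "today" : ((NP/N)\N)/NP
      [5,7] NP   >
        [5,6] "on" : NP/PP
        [6,7] "bone" : PP

[0,1] PP  lex  "from"
[1,2] (S/(NP/N))\PP  lex  "often"
[0,2] S/(NP/N)  <  k=1
[2,3] S  lex  "liked"
[3,4] N\S  lex  "which"
[2,4] N  <  k=3
[4,5] ((NP/N)\N)/NP  lex  "today"
[5,6] NP/PP  lex  "on"
[6,7] PP  lex  "bone"
[5,7] NP  >  k=6
[4,7] (NP/N)\N  >  k=5
[2,7] NP/N  <  k=4
[0,7] S  >  k=2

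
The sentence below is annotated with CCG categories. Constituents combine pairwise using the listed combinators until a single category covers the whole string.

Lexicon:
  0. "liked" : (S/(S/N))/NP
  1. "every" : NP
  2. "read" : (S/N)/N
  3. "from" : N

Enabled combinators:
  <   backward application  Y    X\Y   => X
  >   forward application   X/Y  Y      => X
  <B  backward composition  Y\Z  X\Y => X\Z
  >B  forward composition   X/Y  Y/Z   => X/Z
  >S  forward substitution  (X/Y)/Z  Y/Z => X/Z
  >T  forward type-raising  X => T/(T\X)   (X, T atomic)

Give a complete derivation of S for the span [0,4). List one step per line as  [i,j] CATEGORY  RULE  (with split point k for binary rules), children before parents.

[0,4] S   >
  [0,2] S/(S/N)   >
    [0,1] "liked" : (S/(S/N))/NP
    [1,2] "every" : NP
  [2,4] S/N   >
    [2,3] "read" : (S/N)/N
    [3,4] "from" : N

[0,1] (S/(S/N))/NP  lex  "liked"
[1,2] NP  lex  "every"
[0,2] S/(S/N)  >  k=1
[2,3] (S/N)/N  lex  "read"
[3,4] N  lex  "from"
[2,4] S/N  >  k=3
[0,4] S  >  k=2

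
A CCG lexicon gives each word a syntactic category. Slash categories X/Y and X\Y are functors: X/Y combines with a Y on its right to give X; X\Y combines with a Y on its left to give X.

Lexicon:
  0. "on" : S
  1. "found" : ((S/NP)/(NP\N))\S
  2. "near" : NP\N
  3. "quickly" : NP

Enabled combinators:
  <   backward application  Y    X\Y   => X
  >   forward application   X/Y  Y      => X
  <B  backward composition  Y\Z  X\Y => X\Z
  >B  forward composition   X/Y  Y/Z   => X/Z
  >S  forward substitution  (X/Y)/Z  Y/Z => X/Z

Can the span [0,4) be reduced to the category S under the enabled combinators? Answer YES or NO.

YES

[0,4] S   >
  [0,3] S/NP   >
    [0,2] (S/NP)/(NP\N)   <
      [0,1] "on" : S
      [1,2] "found" : ((S/NP)/(NP\N))\S
    [2,3] "near" : NP\N
  [3,4] "quickly" : NP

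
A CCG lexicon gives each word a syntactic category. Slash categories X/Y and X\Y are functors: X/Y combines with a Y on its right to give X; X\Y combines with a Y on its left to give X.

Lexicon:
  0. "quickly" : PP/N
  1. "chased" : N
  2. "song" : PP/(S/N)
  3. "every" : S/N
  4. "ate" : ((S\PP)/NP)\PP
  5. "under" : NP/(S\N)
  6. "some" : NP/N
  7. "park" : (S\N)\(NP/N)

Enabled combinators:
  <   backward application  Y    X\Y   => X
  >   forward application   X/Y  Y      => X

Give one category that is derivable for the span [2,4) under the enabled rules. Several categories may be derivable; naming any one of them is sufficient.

PP

[0,8] S   <
  [0,2] PP   >
    [0,1] "quickly" : PP/N
    [1,2] "chased" : N
  [2,8] S\PP   >
    [2,5] (S\PP)/NP   <
      [2,4] PP   >
        [2,3] "song" : PP/(S/N)
        [3,4] "every" : S/N
      [4,5] "ate" : ((S\PP)/NP)\PP
    [5,8] NP   >
      [5,6] "under" : NP/(S\N)
      [6,8] S\N   <
        [6,7] "some" : NP/N
        [7,8] "park" : (S\N)\(NP/N)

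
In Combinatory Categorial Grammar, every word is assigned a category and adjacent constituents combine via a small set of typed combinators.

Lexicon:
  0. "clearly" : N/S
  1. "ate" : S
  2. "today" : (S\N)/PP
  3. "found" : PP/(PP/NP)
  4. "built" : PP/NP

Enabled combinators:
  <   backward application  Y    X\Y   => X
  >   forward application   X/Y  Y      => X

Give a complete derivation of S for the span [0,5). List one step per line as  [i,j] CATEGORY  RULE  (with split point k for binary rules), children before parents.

[0,5] S   <
  [0,2] N   >
    [0,1] "clearly" : N/S
    [1,2] "ate" : S
  [2,5] S\N   >
    [2,3] "today" : (S\N)/PP
    [3,5] PP   >
      [3,4] "found" : PP/(PP/NP)
      [4,5] "built" : PP/NP

[0,1] N/S  lex  "clearly"
[1,2] S  lex  "ate"
[0,2] N  >  k=1
[2,3] (S\N)/PP  lex  "today"
[3,4] PP/(PP/NP)  lex  "found"
[4,5] PP/NP  lex  "built"
[3,5] PP  >  k=4
[2,5] S\N  >  k=3
[0,5] S  <  k=2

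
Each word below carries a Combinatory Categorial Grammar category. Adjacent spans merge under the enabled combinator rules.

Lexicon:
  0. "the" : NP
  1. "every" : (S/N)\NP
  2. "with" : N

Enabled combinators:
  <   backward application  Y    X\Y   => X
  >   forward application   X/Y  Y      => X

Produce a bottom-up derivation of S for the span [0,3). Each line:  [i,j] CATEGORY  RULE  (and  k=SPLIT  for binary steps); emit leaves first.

[0,3] S   >
  [0,2] S/N   <
    [0,1] "the" : NP
    [1,2] "every" : (S/N)\NP
  [2,3] "with" : N

[0,1] NP  lex  "the"
[1,2] (S/N)\NP  lex  "every"
[0,2] S/N  <  k=1
[2,3] N  lex  "with"
[0,3] S  >  k=2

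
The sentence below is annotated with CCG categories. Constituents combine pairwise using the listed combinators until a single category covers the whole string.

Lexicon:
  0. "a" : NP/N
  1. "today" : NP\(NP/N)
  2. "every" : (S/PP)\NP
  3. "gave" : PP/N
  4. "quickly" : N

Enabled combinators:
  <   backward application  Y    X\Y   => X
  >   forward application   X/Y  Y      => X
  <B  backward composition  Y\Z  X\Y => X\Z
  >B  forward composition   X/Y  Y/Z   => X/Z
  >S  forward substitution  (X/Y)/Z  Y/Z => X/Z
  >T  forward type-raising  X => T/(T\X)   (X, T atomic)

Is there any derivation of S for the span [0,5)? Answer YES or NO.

[0,5] S   >
  [0,4] S/N   >B
    [0,3] S/PP   <
      [0,2] NP   <
        [0,1] "a" : NP/N
        [1,2] "today" : NP\(NP/N)
      [2,3] "every" : (S/PP)\NP
    [3,4] "gave" : PP/N
  [4,5] "quickly" : N

YES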